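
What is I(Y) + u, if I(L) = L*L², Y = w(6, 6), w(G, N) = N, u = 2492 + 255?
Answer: 2963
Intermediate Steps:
u = 2747
Y = 6
I(L) = L³
I(Y) + u = 6³ + 2747 = 216 + 2747 = 2963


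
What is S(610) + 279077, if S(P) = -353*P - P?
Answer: 63137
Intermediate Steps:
S(P) = -354*P
S(610) + 279077 = -354*610 + 279077 = -215940 + 279077 = 63137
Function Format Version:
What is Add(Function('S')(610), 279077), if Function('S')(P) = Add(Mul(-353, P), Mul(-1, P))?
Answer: 63137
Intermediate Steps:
Function('S')(P) = Mul(-354, P)
Add(Function('S')(610), 279077) = Add(Mul(-354, 610), 279077) = Add(-215940, 279077) = 63137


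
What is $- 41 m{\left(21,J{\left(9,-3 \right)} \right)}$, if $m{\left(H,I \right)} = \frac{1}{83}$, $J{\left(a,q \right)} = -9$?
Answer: $- \frac{41}{83} \approx -0.49398$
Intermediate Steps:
$m{\left(H,I \right)} = \frac{1}{83}$
$- 41 m{\left(21,J{\left(9,-3 \right)} \right)} = \left(-41\right) \frac{1}{83} = - \frac{41}{83}$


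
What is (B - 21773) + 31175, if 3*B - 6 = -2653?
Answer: 25559/3 ≈ 8519.7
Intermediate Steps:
B = -2647/3 (B = 2 + (⅓)*(-2653) = 2 - 2653/3 = -2647/3 ≈ -882.33)
(B - 21773) + 31175 = (-2647/3 - 21773) + 31175 = -67966/3 + 31175 = 25559/3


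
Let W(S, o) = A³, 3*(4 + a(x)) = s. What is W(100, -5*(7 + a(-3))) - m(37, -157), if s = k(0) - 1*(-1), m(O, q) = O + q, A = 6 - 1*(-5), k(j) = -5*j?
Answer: 1451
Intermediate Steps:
A = 11 (A = 6 + 5 = 11)
s = 1 (s = -5*0 - 1*(-1) = 0 + 1 = 1)
a(x) = -11/3 (a(x) = -4 + (⅓)*1 = -4 + ⅓ = -11/3)
W(S, o) = 1331 (W(S, o) = 11³ = 1331)
W(100, -5*(7 + a(-3))) - m(37, -157) = 1331 - (37 - 157) = 1331 - 1*(-120) = 1331 + 120 = 1451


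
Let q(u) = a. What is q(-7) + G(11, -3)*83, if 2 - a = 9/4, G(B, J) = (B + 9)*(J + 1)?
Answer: -13281/4 ≈ -3320.3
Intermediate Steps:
G(B, J) = (1 + J)*(9 + B) (G(B, J) = (9 + B)*(1 + J) = (1 + J)*(9 + B))
a = -¼ (a = 2 - 9/4 = -¼ ≈ -0.25000)
q(u) = -¼
q(-7) + G(11, -3)*83 = -¼ + (9 + 11 + 9*(-3) + 11*(-3))*83 = -¼ + (9 + 11 - 27 - 33)*83 = -¼ - 40*83 = -¼ - 3320 = -13281/4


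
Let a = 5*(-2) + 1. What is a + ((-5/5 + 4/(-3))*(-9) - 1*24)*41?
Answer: -132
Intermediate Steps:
a = -9 (a = -10 + 1 = -9)
a + ((-5/5 + 4/(-3))*(-9) - 1*24)*41 = -9 + ((-5/5 + 4/(-3))*(-9) - 1*24)*41 = -9 + ((-5*⅕ + 4*(-⅓))*(-9) - 24)*41 = -9 + ((-1 - 4/3)*(-9) - 24)*41 = -9 + (-7/3*(-9) - 24)*41 = -9 + (21 - 24)*41 = -9 - 3*41 = -9 - 123 = -132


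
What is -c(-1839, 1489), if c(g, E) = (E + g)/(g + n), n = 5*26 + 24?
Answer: -70/337 ≈ -0.20772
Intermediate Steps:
n = 154 (n = 130 + 24 = 154)
c(g, E) = (E + g)/(154 + g) (c(g, E) = (E + g)/(g + 154) = (E + g)/(154 + g))
-c(-1839, 1489) = -(1489 - 1839)/(154 - 1839) = -(-350)/(-1685) = -(-1)*(-350)/1685 = -1*70/337 = -70/337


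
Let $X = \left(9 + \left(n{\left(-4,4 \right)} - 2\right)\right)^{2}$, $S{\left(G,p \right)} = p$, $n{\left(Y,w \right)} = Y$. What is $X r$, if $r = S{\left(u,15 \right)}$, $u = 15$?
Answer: $135$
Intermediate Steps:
$r = 15$
$X = 9$ ($X = \left(9 - 6\right)^{2} = 3^{2} = 9$)
$X r = 9 \cdot 15 = 135$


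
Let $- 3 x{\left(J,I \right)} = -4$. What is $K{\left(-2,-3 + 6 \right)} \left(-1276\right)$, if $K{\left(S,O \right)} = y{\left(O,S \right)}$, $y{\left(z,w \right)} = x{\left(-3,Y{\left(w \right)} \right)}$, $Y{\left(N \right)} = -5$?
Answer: $- \frac{5104}{3} \approx -1701.3$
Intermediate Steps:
$x{\left(J,I \right)} = \frac{4}{3}$ ($x{\left(J,I \right)} = \left(- \frac{1}{3}\right) \left(-4\right) = \frac{4}{3}$)
$y{\left(z,w \right)} = \frac{4}{3}$
$K{\left(S,O \right)} = \frac{4}{3}$
$K{\left(-2,-3 + 6 \right)} \left(-1276\right) = \frac{4}{3} \left(-1276\right) = - \frac{5104}{3}$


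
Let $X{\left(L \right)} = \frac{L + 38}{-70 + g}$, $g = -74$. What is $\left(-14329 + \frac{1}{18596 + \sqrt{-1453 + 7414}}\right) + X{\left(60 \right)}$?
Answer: $- \frac{356780075039023}{24897978360} - \frac{\sqrt{5961}}{345805255} \approx -14330.0$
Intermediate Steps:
$X{\left(L \right)} = - \frac{19}{72} - \frac{L}{144}$ ($X{\left(L \right)} = \frac{L + 38}{-70 - 74} = \frac{38 + L}{-144} = \left(38 + L\right) \left(- \frac{1}{144}\right) = - \frac{19}{72} - \frac{L}{144}$)
$\left(-14329 + \frac{1}{18596 + \sqrt{-1453 + 7414}}\right) + X{\left(60 \right)} = \left(-14329 + \frac{1}{18596 + \sqrt{-1453 + 7414}}\right) - \frac{49}{72} = \left(-14329 + \frac{1}{18596 + \sqrt{5961}}\right) - \frac{49}{72} = - \frac{1031737}{72} + \frac{1}{18596 + \sqrt{5961}}$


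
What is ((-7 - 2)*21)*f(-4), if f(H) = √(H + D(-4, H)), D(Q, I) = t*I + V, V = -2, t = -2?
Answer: -189*√2 ≈ -267.29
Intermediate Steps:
D(Q, I) = -2 - 2*I (D(Q, I) = -2*I - 2 = -2 - 2*I)
f(H) = √(-2 - H) (f(H) = √(H + (-2 - 2*H)) = √(-2 - H))
((-7 - 2)*21)*f(-4) = ((-7 - 2)*21)*√(-2 - 1*(-4)) = (-9*21)*√(-2 + 4) = -189*√2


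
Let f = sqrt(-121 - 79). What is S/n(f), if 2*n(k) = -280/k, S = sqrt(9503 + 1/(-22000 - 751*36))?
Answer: -I*sqrt(11425120925426)/343252 ≈ -9.8473*I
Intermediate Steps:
S = sqrt(5712560462713)/24518 (S = sqrt(9503 + 1/(-22000 - 27036)) = sqrt(9503 + 1/(-49036)) = sqrt(9503 - 1/49036) = sqrt(465989107/49036) = sqrt(5712560462713)/24518 ≈ 97.483)
f = 10*I*sqrt(2) (f = sqrt(-200) = 10*I*sqrt(2) ≈ 14.142*I)
n(k) = -140/k (n(k) = (-280/k)/2 = -140/k)
S/n(f) = (sqrt(5712560462713)/24518)/((-140*(-I*sqrt(2)/20))) = (sqrt(5712560462713)/24518)/((-(-7)*I*sqrt(2))) = (sqrt(5712560462713)/24518)/((7*I*sqrt(2))) = (sqrt(5712560462713)/24518)*(-I*sqrt(2)/14) = -I*sqrt(11425120925426)/343252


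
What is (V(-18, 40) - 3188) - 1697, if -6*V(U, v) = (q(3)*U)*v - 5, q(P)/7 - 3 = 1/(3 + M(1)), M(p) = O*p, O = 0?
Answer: -12505/6 ≈ -2084.2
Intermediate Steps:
M(p) = 0 (M(p) = 0*p = 0)
q(P) = 70/3 (q(P) = 21 + 7/(3 + 0) = 21 + 7/3 = 70/3)
V(U, v) = ⅚ - 35*U*v/9 (V(U, v) = -((70*U/3)*v - 5)/6 = -(70*U*v/3 - 5)/6 = -(-5 + 70*U*v/3)/6 = ⅚ - 35*U*v/9)
(V(-18, 40) - 3188) - 1697 = ((⅚ - 35/9*(-18)*40) - 3188) - 1697 = ((⅚ + 2800) - 3188) - 1697 = (16805/6 - 3188) - 1697 = -2323/6 - 1697 = -12505/6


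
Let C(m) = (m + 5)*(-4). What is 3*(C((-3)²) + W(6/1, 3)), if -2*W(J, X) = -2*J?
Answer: -150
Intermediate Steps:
C(m) = -20 - 4*m (C(m) = (5 + m)*(-4) = -20 - 4*m)
W(J, X) = J (W(J, X) = -(-1)*J = J)
3*(C((-3)²) + W(6/1, 3)) = 3*((-20 - 4*(-3)²) + 6/1) = 3*((-20 - 4*9) + 6*1) = 3*((-20 - 36) + 6) = 3*(-56 + 6) = 3*(-50) = -150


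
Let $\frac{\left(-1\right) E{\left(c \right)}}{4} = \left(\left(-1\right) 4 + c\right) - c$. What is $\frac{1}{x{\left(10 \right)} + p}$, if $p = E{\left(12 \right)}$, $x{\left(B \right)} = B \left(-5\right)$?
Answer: $- \frac{1}{34} \approx -0.029412$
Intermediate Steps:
$x{\left(B \right)} = - 5 B$
$E{\left(c \right)} = 16$ ($E{\left(c \right)} = - 4 \left(\left(\left(-1\right) 4 + c\right) - c\right) = - 4 \left(\left(-4 + c\right) - c\right) = \left(-4\right) \left(-4\right) = 16$)
$p = 16$
$\frac{1}{x{\left(10 \right)} + p} = \frac{1}{\left(-5\right) 10 + 16} = \frac{1}{-50 + 16} = \frac{1}{-34} = - \frac{1}{34}$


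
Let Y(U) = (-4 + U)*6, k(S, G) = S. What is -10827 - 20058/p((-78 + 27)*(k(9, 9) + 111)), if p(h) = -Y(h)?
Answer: -66307891/6124 ≈ -10828.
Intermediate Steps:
Y(U) = -24 + 6*U
p(h) = 24 - 6*h (p(h) = -(-24 + 6*h) = 24 - 6*h)
-10827 - 20058/p((-78 + 27)*(k(9, 9) + 111)) = -10827 - 20058/(24 - 6*(-78 + 27)*(9 + 111)) = -10827 - 20058/(24 - (-306)*120) = -10827 - 20058/(24 - 6*(-6120)) = -10827 - 20058/(24 + 36720) = -10827 - 20058/36744 = -10827 - 20058*1/36744 = -10827 - 3343/6124 = -66307891/6124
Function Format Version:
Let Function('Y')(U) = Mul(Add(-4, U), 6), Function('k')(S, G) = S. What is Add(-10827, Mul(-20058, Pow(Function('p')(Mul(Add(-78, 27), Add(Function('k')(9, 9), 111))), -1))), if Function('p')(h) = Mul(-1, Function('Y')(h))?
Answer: Rational(-66307891, 6124) ≈ -10828.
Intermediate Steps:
Function('Y')(U) = Add(-24, Mul(6, U))
Function('p')(h) = Add(24, Mul(-6, h)) (Function('p')(h) = Mul(-1, Add(-24, Mul(6, h))) = Add(24, Mul(-6, h)))
Add(-10827, Mul(-20058, Pow(Function('p')(Mul(Add(-78, 27), Add(Function('k')(9, 9), 111))), -1))) = Add(-10827, Mul(-20058, Pow(Add(24, Mul(-6, Mul(Add(-78, 27), Add(9, 111)))), -1))) = Add(-10827, Mul(-20058, Pow(Add(24, Mul(-6, Mul(-51, 120))), -1))) = Add(-10827, Mul(-20058, Pow(Add(24, Mul(-6, -6120)), -1))) = Add(-10827, Mul(-20058, Pow(Add(24, 36720), -1))) = Add(-10827, Mul(-20058, Pow(36744, -1))) = Add(-10827, Mul(-20058, Rational(1, 36744))) = Add(-10827, Rational(-3343, 6124)) = Rational(-66307891, 6124)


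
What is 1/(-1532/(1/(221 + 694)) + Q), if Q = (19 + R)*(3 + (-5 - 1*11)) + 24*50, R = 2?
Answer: -1/1400853 ≈ -7.1385e-7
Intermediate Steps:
Q = 927 (Q = (19 + 2)*(3 + (-5 - 1*11)) + 24*50 = 21*(3 + (-5 - 11)) + 1200 = 21*(3 - 16) + 1200 = 21*(-13) + 1200 = -273 + 1200 = 927)
1/(-1532/(1/(221 + 694)) + Q) = 1/(-1532/(1/(221 + 694)) + 927) = 1/(-1532/(1/915) + 927) = 1/(-1532/1/915 + 927) = 1/(-1532*915 + 927) = 1/(-1401780 + 927) = 1/(-1400853) = -1/1400853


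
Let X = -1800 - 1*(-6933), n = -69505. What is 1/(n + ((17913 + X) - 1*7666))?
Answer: -1/54125 ≈ -1.8476e-5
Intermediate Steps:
X = 5133 (X = -1800 + 6933 = 5133)
1/(n + ((17913 + X) - 1*7666)) = 1/(-69505 + ((17913 + 5133) - 1*7666)) = 1/(-69505 + (23046 - 7666)) = 1/(-69505 + 15380) = 1/(-54125) = -1/54125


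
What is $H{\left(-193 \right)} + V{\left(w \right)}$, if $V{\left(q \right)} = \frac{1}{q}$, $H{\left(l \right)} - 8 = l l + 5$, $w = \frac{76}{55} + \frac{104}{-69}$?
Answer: $\frac{17732917}{476} \approx 37254.0$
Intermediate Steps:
$w = - \frac{476}{3795}$ ($w = 76 \cdot \frac{1}{55} + 104 \left(- \frac{1}{69}\right) = \frac{76}{55} - \frac{104}{69} = - \frac{476}{3795} \approx -0.12543$)
$H{\left(l \right)} = 13 + l^{2}$ ($H{\left(l \right)} = 8 + \left(l l + 5\right) = 8 + \left(l^{2} + 5\right) = 8 + \left(5 + l^{2}\right) = 13 + l^{2}$)
$H{\left(-193 \right)} + V{\left(w \right)} = \left(13 + \left(-193\right)^{2}\right) + \frac{1}{- \frac{476}{3795}} = \left(13 + 37249\right) - \frac{3795}{476} = 37262 - \frac{3795}{476} = \frac{17732917}{476}$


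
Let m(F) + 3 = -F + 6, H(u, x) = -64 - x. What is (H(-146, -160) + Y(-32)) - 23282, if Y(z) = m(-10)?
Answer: -23173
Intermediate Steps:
m(F) = 3 - F (m(F) = -3 + (-F + 6) = -3 + (6 - F) = 3 - F)
Y(z) = 13 (Y(z) = 3 - 1*(-10) = 3 + 10 = 13)
(H(-146, -160) + Y(-32)) - 23282 = ((-64 - 1*(-160)) + 13) - 23282 = ((-64 + 160) + 13) - 23282 = (96 + 13) - 23282 = 109 - 23282 = -23173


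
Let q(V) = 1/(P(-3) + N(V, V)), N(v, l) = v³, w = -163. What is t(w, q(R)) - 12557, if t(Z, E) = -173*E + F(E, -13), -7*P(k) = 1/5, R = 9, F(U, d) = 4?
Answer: -320283297/25514 ≈ -12553.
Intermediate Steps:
P(k) = -1/35 (P(k) = -⅐/5 = -⅐*⅕ = -1/35)
q(V) = 1/(-1/35 + V³)
t(Z, E) = 4 - 173*E (t(Z, E) = -173*E + 4 = 4 - 173*E)
t(w, q(R)) - 12557 = (4 - 6055/(-1 + 35*9³)) - 12557 = (4 - 6055/(-1 + 35*729)) - 12557 = (4 - 6055/(-1 + 25515)) - 12557 = (4 - 6055/25514) - 12557 = 96001/25514 - 12557 = -320283297/25514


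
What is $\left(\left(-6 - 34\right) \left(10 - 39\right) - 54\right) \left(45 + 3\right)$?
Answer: $53088$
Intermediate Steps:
$\left(\left(-6 - 34\right) \left(10 - 39\right) - 54\right) \left(45 + 3\right) = \left(\left(-40\right) \left(-29\right) - 54\right) 48 = \left(1160 - 54\right) 48 = 1106 \cdot 48 = 53088$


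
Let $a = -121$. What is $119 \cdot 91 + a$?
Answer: $10708$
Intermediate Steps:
$119 \cdot 91 + a = 119 \cdot 91 - 121 = 10829 - 121 = 10708$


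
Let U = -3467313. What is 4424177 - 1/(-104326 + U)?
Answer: 15801563116104/3571639 ≈ 4.4242e+6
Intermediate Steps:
4424177 - 1/(-104326 + U) = 4424177 - 1/(-104326 - 3467313) = 4424177 - 1/(-3571639) = 4424177 - 1*(-1/3571639) = 4424177 + 1/3571639 = 15801563116104/3571639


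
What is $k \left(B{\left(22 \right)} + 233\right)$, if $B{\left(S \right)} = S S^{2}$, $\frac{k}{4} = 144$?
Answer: $6267456$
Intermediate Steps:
$k = 576$ ($k = 4 \cdot 144 = 576$)
$B{\left(S \right)} = S^{3}$
$k \left(B{\left(22 \right)} + 233\right) = 576 \left(22^{3} + 233\right) = 576 \left(10648 + 233\right) = 576 \cdot 10881 = 6267456$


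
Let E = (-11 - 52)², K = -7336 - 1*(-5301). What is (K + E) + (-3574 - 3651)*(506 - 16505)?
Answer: 115594709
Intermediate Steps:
K = -2035 (K = -7336 + 5301 = -2035)
E = 3969 (E = (-63)² = 3969)
(K + E) + (-3574 - 3651)*(506 - 16505) = (-2035 + 3969) + (-3574 - 3651)*(506 - 16505) = 1934 - 7225*(-15999) = 1934 + 115592775 = 115594709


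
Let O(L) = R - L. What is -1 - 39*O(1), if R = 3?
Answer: -79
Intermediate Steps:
O(L) = 3 - L
-1 - 39*O(1) = -1 - 39*(3 - 1*1) = -1 - 39*(3 - 1) = -1 - 39*2 = -1 - 78 = -79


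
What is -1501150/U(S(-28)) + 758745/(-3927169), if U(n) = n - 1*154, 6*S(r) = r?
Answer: 1263246290745/133523746 ≈ 9460.8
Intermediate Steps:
S(r) = r/6
U(n) = -154 + n (U(n) = n - 154 = -154 + n)
-1501150/U(S(-28)) + 758745/(-3927169) = -1501150/(-154 + (1/6)*(-28)) + 758745/(-3927169) = -1501150/(-154 - 14/3) + 758745*(-1/3927169) = -1501150/(-476/3) - 758745/3927169 = -1501150*(-3/476) - 758745/3927169 = 321675/34 - 758745/3927169 = 1263246290745/133523746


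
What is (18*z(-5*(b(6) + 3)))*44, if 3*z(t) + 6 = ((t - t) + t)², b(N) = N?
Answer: 533016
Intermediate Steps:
z(t) = -2 + t²/3 (z(t) = -2 + ((t - t) + t)²/3 = -2 + (0 + t)²/3 = -2 + t²/3)
(18*z(-5*(b(6) + 3)))*44 = (18*(-2 + (-5*(6 + 3))²/3))*44 = (18*(-2 + (-5*9)²/3))*44 = (18*(-2 + (⅓)*(-45)²))*44 = (18*(-2 + (⅓)*2025))*44 = (18*(-2 + 675))*44 = (18*673)*44 = 12114*44 = 533016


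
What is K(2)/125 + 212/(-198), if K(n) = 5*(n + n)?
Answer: -2254/2475 ≈ -0.91071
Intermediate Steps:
K(n) = 10*n (K(n) = 5*(2*n) = 10*n)
K(2)/125 + 212/(-198) = (10*2)/125 + 212/(-198) = 20*(1/125) + 212*(-1/198) = 4/25 - 106/99 = -2254/2475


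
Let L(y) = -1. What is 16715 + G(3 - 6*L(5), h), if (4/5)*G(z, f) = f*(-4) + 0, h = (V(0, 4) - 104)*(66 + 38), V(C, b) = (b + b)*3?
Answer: 58315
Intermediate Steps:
V(C, b) = 6*b (V(C, b) = (2*b)*3 = 6*b)
h = -8320 (h = (6*4 - 104)*(66 + 38) = (24 - 104)*104 = -80*104 = -8320)
G(z, f) = -5*f (G(z, f) = 5*(f*(-4) + 0)/4 = 5*(-4*f + 0)/4 = 5*(-4*f)/4 = -5*f)
16715 + G(3 - 6*L(5), h) = 16715 - 5*(-8320) = 16715 + 41600 = 58315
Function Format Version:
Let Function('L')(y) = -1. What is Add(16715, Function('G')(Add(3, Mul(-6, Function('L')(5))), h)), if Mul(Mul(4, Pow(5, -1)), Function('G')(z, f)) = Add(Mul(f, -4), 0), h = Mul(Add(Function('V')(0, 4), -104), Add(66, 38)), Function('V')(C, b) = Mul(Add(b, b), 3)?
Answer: 58315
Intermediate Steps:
Function('V')(C, b) = Mul(6, b) (Function('V')(C, b) = Mul(Mul(2, b), 3) = Mul(6, b))
h = -8320 (h = Mul(Add(Mul(6, 4), -104), Add(66, 38)) = Mul(Add(24, -104), 104) = Mul(-80, 104) = -8320)
Function('G')(z, f) = Mul(-5, f) (Function('G')(z, f) = Mul(Rational(5, 4), Add(Mul(f, -4), 0)) = Mul(Rational(5, 4), Add(Mul(-4, f), 0)) = Mul(Rational(5, 4), Mul(-4, f)) = Mul(-5, f))
Add(16715, Function('G')(Add(3, Mul(-6, Function('L')(5))), h)) = Add(16715, Mul(-5, -8320)) = Add(16715, 41600) = 58315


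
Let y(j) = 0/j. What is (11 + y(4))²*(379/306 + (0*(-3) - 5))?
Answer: -139271/306 ≈ -455.13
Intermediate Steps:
y(j) = 0
(11 + y(4))²*(379/306 + (0*(-3) - 5)) = (11 + 0)²*(379/306 + (0*(-3) - 5)) = 11²*(379*(1/306) + (0 - 5)) = 121*(379/306 - 5) = 121*(-1151/306) = -139271/306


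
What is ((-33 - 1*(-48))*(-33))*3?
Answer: -1485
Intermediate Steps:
((-33 - 1*(-48))*(-33))*3 = ((-33 + 48)*(-33))*3 = (15*(-33))*3 = -495*3 = -1485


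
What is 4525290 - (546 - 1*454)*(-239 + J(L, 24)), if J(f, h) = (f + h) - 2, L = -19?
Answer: 4547002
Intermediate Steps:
J(f, h) = -2 + f + h
4525290 - (546 - 1*454)*(-239 + J(L, 24)) = 4525290 - (546 - 1*454)*(-239 + (-2 - 19 + 24)) = 4525290 - (546 - 454)*(-239 + 3) = 4525290 - 92*(-236) = 4525290 - 1*(-21712) = 4525290 + 21712 = 4547002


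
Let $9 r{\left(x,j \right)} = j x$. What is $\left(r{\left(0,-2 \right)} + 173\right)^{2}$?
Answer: $29929$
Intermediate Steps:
$r{\left(x,j \right)} = \frac{j x}{9}$
$\left(r{\left(0,-2 \right)} + 173\right)^{2} = \left(\frac{1}{9} \left(-2\right) 0 + 173\right)^{2} = \left(0 + 173\right)^{2} = 173^{2} = 29929$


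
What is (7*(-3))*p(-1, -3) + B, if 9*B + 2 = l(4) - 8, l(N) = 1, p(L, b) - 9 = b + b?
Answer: -64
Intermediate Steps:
p(L, b) = 9 + 2*b (p(L, b) = 9 + (b + b) = 9 + 2*b)
B = -1 (B = -2/9 + (1 - 8)/9 = -2/9 + (⅑)*(-7) = -2/9 - 7/9 = -1)
(7*(-3))*p(-1, -3) + B = (7*(-3))*(9 + 2*(-3)) - 1 = -21*(9 - 6) - 1 = -21*3 - 1 = -63 - 1 = -64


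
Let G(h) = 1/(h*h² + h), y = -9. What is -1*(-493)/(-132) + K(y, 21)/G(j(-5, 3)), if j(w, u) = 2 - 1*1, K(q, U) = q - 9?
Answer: -5245/132 ≈ -39.735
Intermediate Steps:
K(q, U) = -9 + q
j(w, u) = 1 (j(w, u) = 2 - 1 = 1)
G(h) = 1/(h + h³) (G(h) = 1/(h³ + h) = 1/(h + h³))
-1*(-493)/(-132) + K(y, 21)/G(j(-5, 3)) = -1*(-493)/(-132) + (-9 - 9)/(1/(1 + 1³)) = 493*(-1/132) - 18/(1/(1 + 1)) = -493/132 - 18/(1/2) = -493/132 - 18/½ = -493/132 - 18*2 = -493/132 - 36 = -5245/132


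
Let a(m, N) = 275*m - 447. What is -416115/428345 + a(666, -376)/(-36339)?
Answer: -6225407968/1037708597 ≈ -5.9992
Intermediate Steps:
a(m, N) = -447 + 275*m
-416115/428345 + a(666, -376)/(-36339) = -416115/428345 + (-447 + 275*666)/(-36339) = -416115*1/428345 + (-447 + 183150)*(-1/36339) = -83223/85669 + 182703*(-1/36339) = -83223/85669 - 60901/12113 = -6225407968/1037708597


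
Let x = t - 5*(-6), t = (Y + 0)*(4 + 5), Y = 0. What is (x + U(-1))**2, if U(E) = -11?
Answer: 361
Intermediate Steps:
t = 0 (t = (0 + 0)*(4 + 5) = 0*9 = 0)
x = 30 (x = 0 - 5*(-6) = 0 + 30 = 30)
(x + U(-1))**2 = (30 - 11)**2 = 19**2 = 361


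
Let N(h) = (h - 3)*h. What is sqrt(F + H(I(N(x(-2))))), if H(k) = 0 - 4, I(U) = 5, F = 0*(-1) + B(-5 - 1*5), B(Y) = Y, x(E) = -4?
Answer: I*sqrt(14) ≈ 3.7417*I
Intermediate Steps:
N(h) = h*(-3 + h) (N(h) = (-3 + h)*h = h*(-3 + h))
F = -10 (F = 0*(-1) + (-5 - 1*5) = 0 + (-5 - 5) = 0 - 10 = -10)
H(k) = -4
sqrt(F + H(I(N(x(-2))))) = sqrt(-10 - 4) = sqrt(-14) = I*sqrt(14)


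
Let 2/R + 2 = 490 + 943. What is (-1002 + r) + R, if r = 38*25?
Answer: -74410/1431 ≈ -51.999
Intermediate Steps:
r = 950
R = 2/1431 (R = 2/(-2 + (490 + 943)) = 2/(-2 + 1433) = 2/1431 ≈ 0.0013976)
(-1002 + r) + R = (-1002 + 950) + 2/1431 = -52 + 2/1431 = -74410/1431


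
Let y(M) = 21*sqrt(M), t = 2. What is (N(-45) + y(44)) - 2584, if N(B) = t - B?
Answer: -2537 + 42*sqrt(11) ≈ -2397.7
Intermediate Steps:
N(B) = 2 - B
(N(-45) + y(44)) - 2584 = ((2 - 1*(-45)) + 21*sqrt(44)) - 2584 = ((2 + 45) + 21*(2*sqrt(11))) - 2584 = (47 + 42*sqrt(11)) - 2584 = -2537 + 42*sqrt(11)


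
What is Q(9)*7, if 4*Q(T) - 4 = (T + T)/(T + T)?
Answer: 35/4 ≈ 8.7500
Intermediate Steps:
Q(T) = 5/4 (Q(T) = 1 + ((T + T)/(T + T))/4 = 1 + ((2*T)/((2*T)))/4 = 1 + ((2*T)*(1/(2*T)))/4 = 1 + (¼)*1 = 1 + ¼ = 5/4)
Q(9)*7 = (5/4)*7 = 35/4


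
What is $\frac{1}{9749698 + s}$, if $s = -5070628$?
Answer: $\frac{1}{4679070} \approx 2.1372 \cdot 10^{-7}$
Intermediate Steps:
$\frac{1}{9749698 + s} = \frac{1}{9749698 - 5070628} = \frac{1}{4679070}$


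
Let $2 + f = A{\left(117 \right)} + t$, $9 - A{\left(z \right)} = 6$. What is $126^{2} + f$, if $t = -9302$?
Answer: $6575$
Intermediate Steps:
$A{\left(z \right)} = 3$ ($A{\left(z \right)} = 9 - 6 = 3$)
$f = -9301$ ($f = -2 + \left(3 - 9302\right) = -2 - 9299 = -9301$)
$126^{2} + f = 126^{2} - 9301 = 15876 - 9301 = 6575$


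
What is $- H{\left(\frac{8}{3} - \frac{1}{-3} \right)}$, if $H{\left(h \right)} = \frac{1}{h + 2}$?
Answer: $- \frac{1}{5} \approx -0.2$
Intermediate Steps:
$H{\left(h \right)} = \frac{1}{2 + h}$
$- H{\left(\frac{8}{3} - \frac{1}{-3} \right)} = - \frac{1}{2 + \left(\frac{8}{3} - \frac{1}{-3}\right)} = - \frac{1}{2 + \left(8 \cdot \frac{1}{3} - - \frac{1}{3}\right)} = - \frac{1}{2 + \left(\frac{8}{3} + \frac{1}{3}\right)} = - \frac{1}{2 + 3} = - \frac{1}{5}$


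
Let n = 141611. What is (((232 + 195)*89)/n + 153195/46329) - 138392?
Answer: -302641462907772/2186898673 ≈ -1.3839e+5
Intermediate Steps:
(((232 + 195)*89)/n + 153195/46329) - 138392 = (((232 + 195)*89)/141611 + 153195/46329) - 138392 = ((427*89)*(1/141611) + 153195*(1/46329)) - 138392 = (38003*(1/141611) + 51065/15443) - 138392 = (38003/141611 + 51065/15443) - 138392 = 7818246044/2186898673 - 138392 = -302641462907772/2186898673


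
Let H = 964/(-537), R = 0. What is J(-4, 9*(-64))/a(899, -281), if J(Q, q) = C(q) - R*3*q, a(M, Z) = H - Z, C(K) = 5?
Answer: 2685/149933 ≈ 0.017908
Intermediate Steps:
H = -964/537 (H = 964*(-1/537) = -964/537 ≈ -1.7952)
a(M, Z) = -964/537 - Z
J(Q, q) = 5 (J(Q, q) = 5 - 0*3*q = 5 - 0*q = 5 - 1*0 = 5 + 0 = 5)
J(-4, 9*(-64))/a(899, -281) = 5/(-964/537 - 1*(-281)) = 5/(-964/537 + 281) = 5/(149933/537) = 5*(537/149933) = 2685/149933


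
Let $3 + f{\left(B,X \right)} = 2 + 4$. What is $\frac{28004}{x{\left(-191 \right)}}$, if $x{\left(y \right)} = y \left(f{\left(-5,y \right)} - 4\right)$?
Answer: $\frac{28004}{191} \approx 146.62$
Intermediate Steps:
$f{\left(B,X \right)} = 3$ ($f{\left(B,X \right)} = -3 + \left(2 + 4\right) = -3 + 6 = 3$)
$x{\left(y \right)} = - y$ ($x{\left(y \right)} = y \left(3 - 4\right) = y \left(-1\right) = - y$)
$\frac{28004}{x{\left(-191 \right)}} = \frac{28004}{\left(-1\right) \left(-191\right)} = \frac{28004}{191}$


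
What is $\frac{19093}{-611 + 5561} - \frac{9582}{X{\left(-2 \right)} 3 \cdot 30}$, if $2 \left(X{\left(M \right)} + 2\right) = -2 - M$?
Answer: $\frac{141299}{2475} \approx 57.091$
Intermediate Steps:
$X{\left(M \right)} = -3 - \frac{M}{2}$ ($X{\left(M \right)} = -2 + \frac{-2 - M}{2} = -2 - \left(1 + \frac{M}{2}\right) = -3 - \frac{M}{2}$)
$\frac{19093}{-611 + 5561} - \frac{9582}{X{\left(-2 \right)} 3 \cdot 30} = \frac{19093}{-611 + 5561} - \frac{9582}{\left(-3 - -1\right) 3 \cdot 30} = \frac{19093}{4950} - \frac{9582}{\left(-3 + 1\right) 3 \cdot 30} = 19093 \cdot \frac{1}{4950} - \frac{9582}{\left(-2\right) 3 \cdot 30} = \frac{19093}{4950} - \frac{9582}{\left(-6\right) 30} = \frac{19093}{4950} - \frac{9582}{-180} = \frac{19093}{4950} - - \frac{1597}{30} = \frac{19093}{4950} + \frac{1597}{30} = \frac{141299}{2475}$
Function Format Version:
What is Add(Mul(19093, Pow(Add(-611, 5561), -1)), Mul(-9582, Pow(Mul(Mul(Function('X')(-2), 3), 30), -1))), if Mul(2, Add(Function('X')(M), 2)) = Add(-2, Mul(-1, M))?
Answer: Rational(141299, 2475) ≈ 57.091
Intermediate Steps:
Function('X')(M) = Add(-3, Mul(Rational(-1, 2), M)) (Function('X')(M) = Add(-2, Mul(Rational(1, 2), Add(-2, Mul(-1, M)))) = Add(-2, Add(-1, Mul(Rational(-1, 2), M))) = Add(-3, Mul(Rational(-1, 2), M)))
Add(Mul(19093, Pow(Add(-611, 5561), -1)), Mul(-9582, Pow(Mul(Mul(Function('X')(-2), 3), 30), -1))) = Add(Mul(19093, Pow(Add(-611, 5561), -1)), Mul(-9582, Pow(Mul(Mul(Add(-3, Mul(Rational(-1, 2), -2)), 3), 30), -1))) = Add(Mul(19093, Pow(4950, -1)), Mul(-9582, Pow(Mul(Mul(Add(-3, 1), 3), 30), -1))) = Add(Mul(19093, Rational(1, 4950)), Mul(-9582, Pow(Mul(Mul(-2, 3), 30), -1))) = Add(Rational(19093, 4950), Mul(-9582, Pow(Mul(-6, 30), -1))) = Add(Rational(19093, 4950), Mul(-9582, Pow(-180, -1))) = Add(Rational(19093, 4950), Mul(-9582, Rational(-1, 180))) = Add(Rational(19093, 4950), Rational(1597, 30)) = Rational(141299, 2475)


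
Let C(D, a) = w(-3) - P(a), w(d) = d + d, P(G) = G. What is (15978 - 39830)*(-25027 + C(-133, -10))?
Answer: 596848596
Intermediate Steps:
w(d) = 2*d
C(D, a) = -6 - a (C(D, a) = 2*(-3) - a = -6 - a)
(15978 - 39830)*(-25027 + C(-133, -10)) = (15978 - 39830)*(-25027 + (-6 - 1*(-10))) = -23852*(-25027 + (-6 + 10)) = -23852*(-25027 + 4) = -23852*(-25023) = 596848596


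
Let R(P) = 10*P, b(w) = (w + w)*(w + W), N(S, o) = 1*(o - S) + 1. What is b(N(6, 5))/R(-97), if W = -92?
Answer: 0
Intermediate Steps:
N(S, o) = 1 + o - S (N(S, o) = (o - S) + 1 = 1 + o - S)
b(w) = 2*w*(-92 + w) (b(w) = (w + w)*(w - 92) = (2*w)*(-92 + w) = 2*w*(-92 + w))
b(N(6, 5))/R(-97) = (2*(1 + 5 - 1*6)*(-92 + (1 + 5 - 1*6)))/((10*(-97))) = (2*(1 + 5 - 6)*(-92 + (1 + 5 - 6)))/(-970) = (2*0*(-92 + 0))*(-1/970) = (2*0*(-92))*(-1/970) = 0*(-1/970) = 0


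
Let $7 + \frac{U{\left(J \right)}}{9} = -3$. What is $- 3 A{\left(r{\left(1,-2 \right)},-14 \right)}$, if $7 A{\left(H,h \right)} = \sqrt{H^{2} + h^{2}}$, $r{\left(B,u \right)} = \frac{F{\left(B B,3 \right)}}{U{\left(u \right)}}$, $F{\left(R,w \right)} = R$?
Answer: $- \frac{\sqrt{1587601}}{210} \approx -6.0$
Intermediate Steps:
$U{\left(J \right)} = -90$ ($U{\left(J \right)} = -63 + 9 \left(-3\right) = -63 - 27 = -90$)
$r{\left(B,u \right)} = - \frac{B^{2}}{90}$ ($r{\left(B,u \right)} = \frac{B B}{-90} = B^{2} \left(- \frac{1}{90}\right) = - \frac{B^{2}}{90}$)
$A{\left(H,h \right)} = \frac{\sqrt{H^{2} + h^{2}}}{7}$
$- 3 A{\left(r{\left(1,-2 \right)},-14 \right)} = - 3 \frac{\sqrt{\left(- \frac{1^{2}}{90}\right)^{2} + \left(-14\right)^{2}}}{7} = - 3 \frac{\sqrt{\left(\left(- \frac{1}{90}\right) 1\right)^{2} + 196}}{7} = - 3 \frac{\sqrt{\left(- \frac{1}{90}\right)^{2} + 196}}{7} = - 3 \frac{\sqrt{\frac{1}{8100} + 196}}{7} = - 3 \frac{\sqrt{\frac{1587601}{8100}}}{7} = - 3 \frac{\frac{1}{90} \sqrt{1587601}}{7} = - 3 \frac{\sqrt{1587601}}{630} = - \frac{\sqrt{1587601}}{210}$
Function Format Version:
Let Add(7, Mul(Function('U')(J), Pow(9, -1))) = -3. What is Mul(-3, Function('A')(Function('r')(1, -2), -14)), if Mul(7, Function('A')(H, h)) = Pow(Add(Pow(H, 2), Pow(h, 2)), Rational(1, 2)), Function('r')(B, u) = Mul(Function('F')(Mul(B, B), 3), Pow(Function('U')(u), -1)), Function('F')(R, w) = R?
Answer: Mul(Rational(-1, 210), Pow(1587601, Rational(1, 2))) ≈ -6.0000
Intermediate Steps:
Function('U')(J) = -90 (Function('U')(J) = Add(-63, Mul(9, -3)) = Add(-63, -27) = -90)
Function('r')(B, u) = Mul(Rational(-1, 90), Pow(B, 2)) (Function('r')(B, u) = Mul(Mul(B, B), Pow(-90, -1)) = Mul(Pow(B, 2), Rational(-1, 90)) = Mul(Rational(-1, 90), Pow(B, 2)))
Function('A')(H, h) = Mul(Rational(1, 7), Pow(Add(Pow(H, 2), Pow(h, 2)), Rational(1, 2)))
Mul(-3, Function('A')(Function('r')(1, -2), -14)) = Mul(-3, Mul(Rational(1, 7), Pow(Add(Pow(Mul(Rational(-1, 90), Pow(1, 2)), 2), Pow(-14, 2)), Rational(1, 2)))) = Mul(-3, Mul(Rational(1, 7), Pow(Add(Pow(Mul(Rational(-1, 90), 1), 2), 196), Rational(1, 2)))) = Mul(-3, Mul(Rational(1, 7), Pow(Add(Pow(Rational(-1, 90), 2), 196), Rational(1, 2)))) = Mul(-3, Mul(Rational(1, 7), Pow(Add(Rational(1, 8100), 196), Rational(1, 2)))) = Mul(-3, Mul(Rational(1, 7), Pow(Rational(1587601, 8100), Rational(1, 2)))) = Mul(-3, Mul(Rational(1, 7), Mul(Rational(1, 90), Pow(1587601, Rational(1, 2))))) = Mul(-3, Mul(Rational(1, 630), Pow(1587601, Rational(1, 2)))) = Mul(Rational(-1, 210), Pow(1587601, Rational(1, 2)))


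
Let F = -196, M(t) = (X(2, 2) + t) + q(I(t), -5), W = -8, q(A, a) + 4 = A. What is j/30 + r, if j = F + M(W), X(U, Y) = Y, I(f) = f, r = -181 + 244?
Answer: 838/15 ≈ 55.867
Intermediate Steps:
r = 63
q(A, a) = -4 + A
M(t) = -2 + 2*t (M(t) = (2 + t) + (-4 + t) = -2 + 2*t)
j = -214 (j = -196 + (-2 + 2*(-8)) = -196 + (-2 - 16) = -196 - 18 = -214)
j/30 + r = -214/30 + 63 = -214*1/30 + 63 = -107/15 + 63 = 838/15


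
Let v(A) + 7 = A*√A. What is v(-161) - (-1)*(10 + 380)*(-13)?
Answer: -5077 - 161*I*√161 ≈ -5077.0 - 2042.9*I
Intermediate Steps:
v(A) = -7 + A^(3/2) (v(A) = -7 + A*√A = -7 + A^(3/2))
v(-161) - (-1)*(10 + 380)*(-13) = (-7 + (-161)^(3/2)) - (-1)*(10 + 380)*(-13) = (-7 - 161*I*√161) - (-1)*390*(-13) = (-7 - 161*I*√161) - (-1)*(-5070) = (-7 - 161*I*√161) - 1*5070 = (-7 - 161*I*√161) - 5070 = -5077 - 161*I*√161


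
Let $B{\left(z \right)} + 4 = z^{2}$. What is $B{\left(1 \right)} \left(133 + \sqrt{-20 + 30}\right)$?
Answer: $-399 - 3 \sqrt{10} \approx -408.49$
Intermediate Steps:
$B{\left(z \right)} = -4 + z^{2}$
$B{\left(1 \right)} \left(133 + \sqrt{-20 + 30}\right) = \left(-4 + 1^{2}\right) \left(133 + \sqrt{-20 + 30}\right) = \left(-4 + 1\right) \left(133 + \sqrt{10}\right) = - 3 \left(133 + \sqrt{10}\right) = -399 - 3 \sqrt{10}$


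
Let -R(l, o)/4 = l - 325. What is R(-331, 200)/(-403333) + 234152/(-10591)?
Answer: -13495574200/610242829 ≈ -22.115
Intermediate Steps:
R(l, o) = 1300 - 4*l (R(l, o) = -4*(l - 325) = -4*(-325 + l) = 1300 - 4*l)
R(-331, 200)/(-403333) + 234152/(-10591) = (1300 - 4*(-331))/(-403333) + 234152/(-10591) = (1300 + 1324)*(-1/403333) + 234152*(-1/10591) = 2624*(-1/403333) - 234152/10591 = -2624/403333 - 234152/10591 = -13495574200/610242829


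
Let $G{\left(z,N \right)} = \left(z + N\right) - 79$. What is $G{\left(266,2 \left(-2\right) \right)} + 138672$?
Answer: $138855$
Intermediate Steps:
$G{\left(z,N \right)} = -79 + N + z$ ($G{\left(z,N \right)} = \left(N + z\right) - 79 = -79 + N + z$)
$G{\left(266,2 \left(-2\right) \right)} + 138672 = \left(-79 + 2 \left(-2\right) + 266\right) + 138672 = \left(-79 - 4 + 266\right) + 138672 = 183 + 138672 = 138855$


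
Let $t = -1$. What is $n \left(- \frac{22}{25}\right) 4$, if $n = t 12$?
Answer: $\frac{1056}{25} \approx 42.24$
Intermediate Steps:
$n = -12$ ($n = \left(-1\right) 12 = -12$)
$n \left(- \frac{22}{25}\right) 4 = - 12 \left(- \frac{22}{25}\right) 4 = - 12 \left(\left(-22\right) \frac{1}{25}\right) 4 = \left(-12\right) \left(- \frac{22}{25}\right) 4 = \frac{264}{25} \cdot 4 = \frac{1056}{25}$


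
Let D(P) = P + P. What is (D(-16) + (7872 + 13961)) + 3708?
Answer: 25509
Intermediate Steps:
D(P) = 2*P
(D(-16) + (7872 + 13961)) + 3708 = (2*(-16) + (7872 + 13961)) + 3708 = (-32 + 21833) + 3708 = 21801 + 3708 = 25509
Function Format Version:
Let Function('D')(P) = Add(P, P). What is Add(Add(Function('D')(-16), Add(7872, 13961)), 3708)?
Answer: 25509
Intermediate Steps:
Function('D')(P) = Mul(2, P)
Add(Add(Function('D')(-16), Add(7872, 13961)), 3708) = Add(Add(Mul(2, -16), Add(7872, 13961)), 3708) = Add(Add(-32, 21833), 3708) = Add(21801, 3708) = 25509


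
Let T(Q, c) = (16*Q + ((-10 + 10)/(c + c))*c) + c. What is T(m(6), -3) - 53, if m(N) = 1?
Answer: -40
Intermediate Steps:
T(Q, c) = c + 16*Q (T(Q, c) = (16*Q + (0/((2*c)))*c) + c = (16*Q + (0*(1/(2*c)))*c) + c = (16*Q + 0*c) + c = (16*Q + 0) + c = 16*Q + c = c + 16*Q)
T(m(6), -3) - 53 = (-3 + 16*1) - 53 = (-3 + 16) - 53 = 13 - 53 = -40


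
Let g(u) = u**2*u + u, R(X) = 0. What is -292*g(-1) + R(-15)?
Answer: 584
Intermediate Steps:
g(u) = u + u**3 (g(u) = u**3 + u = u + u**3)
-292*g(-1) + R(-15) = -292*(-1 + (-1)**3) + 0 = -292*(-1 - 1) + 0 = -292*(-2) + 0 = 584 + 0 = 584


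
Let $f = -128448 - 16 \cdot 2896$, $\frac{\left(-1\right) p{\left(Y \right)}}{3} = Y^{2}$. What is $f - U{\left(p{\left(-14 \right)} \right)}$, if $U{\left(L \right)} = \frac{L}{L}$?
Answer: $-174785$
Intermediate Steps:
$p{\left(Y \right)} = - 3 Y^{2}$
$f = -174784$ ($f = -128448 - 46336 = -174784$)
$U{\left(L \right)} = 1$
$f - U{\left(p{\left(-14 \right)} \right)} = -174784 - 1 = -174785$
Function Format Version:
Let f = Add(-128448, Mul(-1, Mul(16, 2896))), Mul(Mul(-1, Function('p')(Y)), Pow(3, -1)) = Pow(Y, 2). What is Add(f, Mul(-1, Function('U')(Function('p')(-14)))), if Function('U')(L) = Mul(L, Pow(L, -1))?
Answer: -174785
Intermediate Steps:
Function('p')(Y) = Mul(-3, Pow(Y, 2))
f = -174784 (f = Add(-128448, Mul(-1, 46336)) = Add(-128448, -46336) = -174784)
Function('U')(L) = 1
Add(f, Mul(-1, Function('U')(Function('p')(-14)))) = Add(-174784, Mul(-1, 1)) = Add(-174784, -1) = -174785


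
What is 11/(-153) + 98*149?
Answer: 2234095/153 ≈ 14602.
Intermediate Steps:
11/(-153) + 98*149 = 11*(-1/153) + 14602 = -11/153 + 14602 = 2234095/153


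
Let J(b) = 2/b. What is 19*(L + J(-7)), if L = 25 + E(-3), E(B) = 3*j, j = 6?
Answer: 5681/7 ≈ 811.57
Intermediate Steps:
E(B) = 18 (E(B) = 3*6 = 18)
L = 43 (L = 25 + 18 = 43)
19*(L + J(-7)) = 19*(43 + 2/(-7)) = 19*(43 + 2*(-1/7)) = 19*(43 - 2/7) = 19*(299/7) = 5681/7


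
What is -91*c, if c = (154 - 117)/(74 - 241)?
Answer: 3367/167 ≈ 20.162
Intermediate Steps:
c = -37/167 (c = 37/(-167) = 37*(-1/167) = -37/167 ≈ -0.22156)
-91*c = -91*(-37/167) = 3367/167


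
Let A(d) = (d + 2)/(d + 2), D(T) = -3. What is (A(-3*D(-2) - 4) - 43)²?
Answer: 1764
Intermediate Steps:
A(d) = 1 (A(d) = (2 + d)/(2 + d) = 1)
(A(-3*D(-2) - 4) - 43)² = (1 - 43)² = (-42)² = 1764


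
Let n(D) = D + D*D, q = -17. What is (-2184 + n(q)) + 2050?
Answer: 138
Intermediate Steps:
n(D) = D + D²
(-2184 + n(q)) + 2050 = (-2184 - 17*(1 - 17)) + 2050 = (-2184 - 17*(-16)) + 2050 = (-2184 + 272) + 2050 = -1912 + 2050 = 138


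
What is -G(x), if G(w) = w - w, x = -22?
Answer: 0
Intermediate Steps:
G(w) = 0
-G(x) = -1*0 = 0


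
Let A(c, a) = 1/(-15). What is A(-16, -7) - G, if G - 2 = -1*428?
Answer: 6389/15 ≈ 425.93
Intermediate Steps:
A(c, a) = -1/15
G = -426 (G = 2 - 1*428 = 2 - 428 = -426)
A(-16, -7) - G = -1/15 - 1*(-426) = -1/15 + 426 = 6389/15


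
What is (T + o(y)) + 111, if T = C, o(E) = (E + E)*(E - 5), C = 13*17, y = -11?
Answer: 684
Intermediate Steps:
C = 221
o(E) = 2*E*(-5 + E) (o(E) = (2*E)*(-5 + E) = 2*E*(-5 + E))
T = 221
(T + o(y)) + 111 = (221 + 2*(-11)*(-5 - 11)) + 111 = (221 + 2*(-11)*(-16)) + 111 = (221 + 352) + 111 = 573 + 111 = 684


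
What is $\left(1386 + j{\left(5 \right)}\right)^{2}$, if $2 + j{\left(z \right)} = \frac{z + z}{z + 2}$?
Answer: $\frac{94051204}{49} \approx 1.9194 \cdot 10^{6}$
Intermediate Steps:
$j{\left(z \right)} = -2 + \frac{2 z}{2 + z}$ ($j{\left(z \right)} = -2 + \frac{z + z}{z + 2} = -2 + \frac{2 z}{2 + z}$)
$\left(1386 + j{\left(5 \right)}\right)^{2} = \left(1386 - \frac{4}{2 + 5}\right)^{2} = \left(1386 - \frac{4}{7}\right)^{2} = \left(\frac{9698}{7}\right)^{2} = \frac{94051204}{49}$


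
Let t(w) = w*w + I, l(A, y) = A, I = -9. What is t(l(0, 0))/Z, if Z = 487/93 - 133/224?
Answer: -26784/13817 ≈ -1.9385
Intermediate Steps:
t(w) = -9 + w² (t(w) = w*w - 9 = w² - 9 = -9 + w²)
Z = 13817/2976 (Z = 487*(1/93) - 133*1/224 = 487/93 - 19/32 = 13817/2976 ≈ 4.6428)
t(l(0, 0))/Z = (-9 + 0²)/(13817/2976) = (-9 + 0)*(2976/13817) = -9*2976/13817 = -26784/13817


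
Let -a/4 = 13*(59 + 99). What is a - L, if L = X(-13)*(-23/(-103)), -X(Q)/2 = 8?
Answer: -845880/103 ≈ -8212.4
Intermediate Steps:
X(Q) = -16 (X(Q) = -2*8 = -16)
a = -8216 (a = -52*(59 + 99) = -52*158 = -4*2054 = -8216)
L = -368/103 (L = -(-368)/(-103) = -(-368)*(-1)/103 = -16*23/103 = -368/103 ≈ -3.5728)
a - L = -8216 - 1*(-368/103) = -8216 + 368/103 = -845880/103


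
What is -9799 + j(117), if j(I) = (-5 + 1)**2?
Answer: -9783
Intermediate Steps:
j(I) = 16 (j(I) = (-4)**2 = 16)
-9799 + j(117) = -9799 + 16 = -9783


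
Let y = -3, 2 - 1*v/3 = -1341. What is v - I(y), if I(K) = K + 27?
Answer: 4005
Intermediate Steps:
v = 4029 (v = 6 - 3*(-1341) = 6 + 4023 = 4029)
I(K) = 27 + K
v - I(y) = 4029 - (27 - 3) = 4029 - 1*24 = 4029 - 24 = 4005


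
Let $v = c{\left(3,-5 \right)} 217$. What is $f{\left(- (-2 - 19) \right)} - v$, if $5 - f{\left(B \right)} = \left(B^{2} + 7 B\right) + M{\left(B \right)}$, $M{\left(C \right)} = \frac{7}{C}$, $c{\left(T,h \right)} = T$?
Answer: $- \frac{3703}{3} \approx -1234.3$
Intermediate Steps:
$v = 651$ ($v = 3 \cdot 217 = 651$)
$f{\left(B \right)} = 5 - B^{2} - 7 B - \frac{7}{B}$ ($f{\left(B \right)} = 5 - \left(\left(B^{2} + 7 B\right) + \frac{7}{B}\right) = 5 - \left(B^{2} + 7 B + \frac{7}{B}\right) = 5 - B^{2} - 7 B - \frac{7}{B}$)
$f{\left(- (-2 - 19) \right)} - v = \left(5 - \left(- (-2 - 19)\right)^{2} - 7 \left(- (-2 - 19)\right) - \frac{7}{\left(-1\right) \left(-2 - 19\right)}\right) - 651 = \left(5 - \left(\left(-1\right) \left(-21\right)\right)^{2} - 7 \left(\left(-1\right) \left(-21\right)\right) - \frac{7}{\left(-1\right) \left(-21\right)}\right) - 651 = \left(5 - 21^{2} - 147 - \frac{7}{21}\right) - 651 = \left(5 - 441 - 147 - \frac{1}{3}\right) - 651 = - \frac{1750}{3} - 651 = - \frac{3703}{3}$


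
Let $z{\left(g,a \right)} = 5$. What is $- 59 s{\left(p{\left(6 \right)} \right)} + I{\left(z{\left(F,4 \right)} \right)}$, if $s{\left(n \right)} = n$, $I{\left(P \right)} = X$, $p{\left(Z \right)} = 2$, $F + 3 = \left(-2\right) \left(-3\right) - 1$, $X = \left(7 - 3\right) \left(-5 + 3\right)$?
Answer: $-126$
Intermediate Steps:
$X = -8$ ($X = 4 \left(-2\right) = -8$)
$F = 2$ ($F = -3 - -5 = -3 + \left(6 - 1\right) = -3 + 5 = 2$)
$I{\left(P \right)} = -8$
$- 59 s{\left(p{\left(6 \right)} \right)} + I{\left(z{\left(F,4 \right)} \right)} = \left(-59\right) 2 - 8 = -118 - 8 = -126$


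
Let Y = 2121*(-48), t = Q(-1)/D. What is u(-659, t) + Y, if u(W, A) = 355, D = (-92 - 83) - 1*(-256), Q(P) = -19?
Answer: -101453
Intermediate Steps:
D = 81 (D = -175 + 256 = 81)
t = -19/81 ≈ -0.23457
Y = -101808
u(-659, t) + Y = 355 - 101808 = -101453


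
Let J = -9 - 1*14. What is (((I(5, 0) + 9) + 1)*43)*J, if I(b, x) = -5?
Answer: -4945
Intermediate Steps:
J = -23 (J = -9 - 14 = -23)
(((I(5, 0) + 9) + 1)*43)*J = (((-5 + 9) + 1)*43)*(-23) = ((4 + 1)*43)*(-23) = (5*43)*(-23) = 215*(-23) = -4945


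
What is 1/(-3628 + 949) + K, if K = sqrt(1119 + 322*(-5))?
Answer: -1/2679 + I*sqrt(491) ≈ -0.00037327 + 22.159*I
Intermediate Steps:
K = I*sqrt(491) (K = sqrt(1119 - 1610) = sqrt(-491) = I*sqrt(491) ≈ 22.159*I)
1/(-3628 + 949) + K = 1/(-3628 + 949) + I*sqrt(491) = 1/(-2679) + I*sqrt(491) = -1/2679 + I*sqrt(491)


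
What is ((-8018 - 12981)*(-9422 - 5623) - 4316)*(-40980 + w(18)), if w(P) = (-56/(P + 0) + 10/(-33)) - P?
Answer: -1282386398290460/99 ≈ -1.2953e+13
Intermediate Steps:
w(P) = -10/33 - P - 56/P (w(P) = (-56/P + 10*(-1/33)) - P = (-56/P - 10/33) - P = (-10/33 - 56/P) - P = -10/33 - P - 56/P)
((-8018 - 12981)*(-9422 - 5623) - 4316)*(-40980 + w(18)) = ((-8018 - 12981)*(-9422 - 5623) - 4316)*(-40980 + (-10/33 - 1*18 - 56/18)) = (-20999*(-15045) - 4316)*(-40980 + (-10/33 - 18 - 56*1/18)) = (315929955 - 4316)*(-40980 + (-10/33 - 18 - 28/9)) = 315925639*(-40980 - 2120/99) = 315925639*(-4059140/99) = -1282386398290460/99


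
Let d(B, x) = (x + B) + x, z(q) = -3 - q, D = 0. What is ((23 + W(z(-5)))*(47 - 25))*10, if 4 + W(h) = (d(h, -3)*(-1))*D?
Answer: 4180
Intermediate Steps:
d(B, x) = B + 2*x (d(B, x) = (B + x) + x = B + 2*x)
W(h) = -4 (W(h) = -4 + ((h + 2*(-3))*(-1))*0 = -4 + ((h - 6)*(-1))*0 = -4 + ((-6 + h)*(-1))*0 = -4 + (6 - h)*0 = -4 + 0 = -4)
((23 + W(z(-5)))*(47 - 25))*10 = ((23 - 4)*(47 - 25))*10 = (19*22)*10 = 418*10 = 4180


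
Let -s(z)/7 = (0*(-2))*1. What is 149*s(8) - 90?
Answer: -90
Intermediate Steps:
s(z) = 0 (s(z) = -7*0*(-2) = -0 = -7*0 = 0)
149*s(8) - 90 = 149*0 - 90 = 0 - 90 = -90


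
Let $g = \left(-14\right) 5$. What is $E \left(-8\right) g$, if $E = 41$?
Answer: $22960$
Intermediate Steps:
$g = -70$
$E \left(-8\right) g = 41 \left(-8\right) \left(-70\right) = \left(-328\right) \left(-70\right) = 22960$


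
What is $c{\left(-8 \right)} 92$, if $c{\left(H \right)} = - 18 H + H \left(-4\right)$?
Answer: $16192$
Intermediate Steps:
$c{\left(H \right)} = - 22 H$ ($c{\left(H \right)} = - 18 H - 4 H = - 22 H$)
$c{\left(-8 \right)} 92 = \left(-22\right) \left(-8\right) 92 = 176 \cdot 92 = 16192$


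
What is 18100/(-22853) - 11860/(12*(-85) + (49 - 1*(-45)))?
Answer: 127137990/10580939 ≈ 12.016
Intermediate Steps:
18100/(-22853) - 11860/(12*(-85) + (49 - 1*(-45))) = 18100*(-1/22853) - 11860/(-1020 + (49 + 45)) = -18100/22853 - 11860/(-1020 + 94) = -18100/22853 - 11860/(-926) = -18100/22853 - 11860*(-1/926) = -18100/22853 + 5930/463 = 127137990/10580939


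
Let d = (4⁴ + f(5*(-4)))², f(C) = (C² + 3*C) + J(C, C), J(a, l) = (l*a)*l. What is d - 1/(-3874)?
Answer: 212369642785/3874 ≈ 5.4819e+7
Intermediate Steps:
J(a, l) = a*l² (J(a, l) = (a*l)*l = a*l²)
f(C) = C² + C³ + 3*C (f(C) = (C² + 3*C) + C*C² = (C² + 3*C) + C³ = C² + C³ + 3*C)
d = 54819216 (d = (4⁴ + (5*(-4))*(3 + 5*(-4) + (5*(-4))²))² = (256 - 20*(3 - 20 + (-20)²))² = (256 - 20*(3 - 20 + 400))² = (256 - 20*383)² = (256 - 7660)² = (-7404)² = 54819216)
d - 1/(-3874) = 54819216 - 1/(-3874) = 54819216 - 1*(-1/3874) = 54819216 + 1/3874 = 212369642785/3874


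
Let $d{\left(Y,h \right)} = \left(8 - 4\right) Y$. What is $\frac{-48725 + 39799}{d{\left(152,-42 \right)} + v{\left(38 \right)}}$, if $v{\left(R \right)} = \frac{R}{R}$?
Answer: $- \frac{8926}{609} \approx -14.657$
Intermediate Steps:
$v{\left(R \right)} = 1$
$d{\left(Y,h \right)} = 4 Y$
$\frac{-48725 + 39799}{d{\left(152,-42 \right)} + v{\left(38 \right)}} = \frac{-48725 + 39799}{4 \cdot 152 + 1} = - \frac{8926}{608 + 1} = - \frac{8926}{609}$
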